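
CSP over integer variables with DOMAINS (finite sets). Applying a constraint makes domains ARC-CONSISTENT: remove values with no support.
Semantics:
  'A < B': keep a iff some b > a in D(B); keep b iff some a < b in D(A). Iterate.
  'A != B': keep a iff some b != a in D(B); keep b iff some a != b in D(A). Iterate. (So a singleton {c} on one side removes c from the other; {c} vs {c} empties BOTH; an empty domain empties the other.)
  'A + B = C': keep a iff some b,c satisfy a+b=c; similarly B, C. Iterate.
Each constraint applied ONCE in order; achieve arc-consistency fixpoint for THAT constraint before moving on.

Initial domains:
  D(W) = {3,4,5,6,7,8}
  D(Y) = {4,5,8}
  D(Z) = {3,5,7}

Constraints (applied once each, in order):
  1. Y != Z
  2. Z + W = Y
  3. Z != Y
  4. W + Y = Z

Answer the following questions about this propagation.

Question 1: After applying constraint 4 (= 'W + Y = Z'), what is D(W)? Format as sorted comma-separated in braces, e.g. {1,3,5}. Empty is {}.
Constraint 1 (Y != Z) on D(Y)={4,5,8} D(Z)={3,5,7}: no change
Constraint 2 (Z + W = Y) on D(Z)={3,5,7} D(W)={3,4,5,6,7,8} D(Y)={4,5,8}: Z {3,5,7}->{3,5}; W {3,4,5,6,7,8}->{3,5}; Y {4,5,8}->{8}
Constraint 3 (Z != Y) on D(Z)={3,5} D(Y)={8}: no change
Constraint 4 (W + Y = Z) on D(W)={3,5} D(Y)={8} D(Z)={3,5}: W {3,5}->{}; Y {8}->{}; Z {3,5}->{}
So after constraint 4: D(W) = {}

Answer: {}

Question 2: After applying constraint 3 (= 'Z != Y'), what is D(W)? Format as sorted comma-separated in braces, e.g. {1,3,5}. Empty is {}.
Constraint 1 (Y != Z) on D(Y)={4,5,8} D(Z)={3,5,7}: no change
Constraint 2 (Z + W = Y) on D(Z)={3,5,7} D(W)={3,4,5,6,7,8} D(Y)={4,5,8}: Z {3,5,7}->{3,5}; W {3,4,5,6,7,8}->{3,5}; Y {4,5,8}->{8}
Constraint 3 (Z != Y) on D(Z)={3,5} D(Y)={8}: no change
So after constraint 3: D(W) = {3,5}

Answer: {3,5}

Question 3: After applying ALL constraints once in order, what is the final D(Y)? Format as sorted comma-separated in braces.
Constraint 1 (Y != Z) on D(Y)={4,5,8} D(Z)={3,5,7}: no change
Constraint 2 (Z + W = Y) on D(Z)={3,5,7} D(W)={3,4,5,6,7,8} D(Y)={4,5,8}: Z {3,5,7}->{3,5}; W {3,4,5,6,7,8}->{3,5}; Y {4,5,8}->{8}
Constraint 3 (Z != Y) on D(Z)={3,5} D(Y)={8}: no change
Constraint 4 (W + Y = Z) on D(W)={3,5} D(Y)={8} D(Z)={3,5}: W {3,5}->{}; Y {8}->{}; Z {3,5}->{}
So after all 4 constraints: D(Y) = {}

Answer: {}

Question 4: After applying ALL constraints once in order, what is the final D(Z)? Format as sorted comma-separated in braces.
Answer: {}

Derivation:
Constraint 1 (Y != Z) on D(Y)={4,5,8} D(Z)={3,5,7}: no change
Constraint 2 (Z + W = Y) on D(Z)={3,5,7} D(W)={3,4,5,6,7,8} D(Y)={4,5,8}: Z {3,5,7}->{3,5}; W {3,4,5,6,7,8}->{3,5}; Y {4,5,8}->{8}
Constraint 3 (Z != Y) on D(Z)={3,5} D(Y)={8}: no change
Constraint 4 (W + Y = Z) on D(W)={3,5} D(Y)={8} D(Z)={3,5}: W {3,5}->{}; Y {8}->{}; Z {3,5}->{}
So after all 4 constraints: D(Z) = {}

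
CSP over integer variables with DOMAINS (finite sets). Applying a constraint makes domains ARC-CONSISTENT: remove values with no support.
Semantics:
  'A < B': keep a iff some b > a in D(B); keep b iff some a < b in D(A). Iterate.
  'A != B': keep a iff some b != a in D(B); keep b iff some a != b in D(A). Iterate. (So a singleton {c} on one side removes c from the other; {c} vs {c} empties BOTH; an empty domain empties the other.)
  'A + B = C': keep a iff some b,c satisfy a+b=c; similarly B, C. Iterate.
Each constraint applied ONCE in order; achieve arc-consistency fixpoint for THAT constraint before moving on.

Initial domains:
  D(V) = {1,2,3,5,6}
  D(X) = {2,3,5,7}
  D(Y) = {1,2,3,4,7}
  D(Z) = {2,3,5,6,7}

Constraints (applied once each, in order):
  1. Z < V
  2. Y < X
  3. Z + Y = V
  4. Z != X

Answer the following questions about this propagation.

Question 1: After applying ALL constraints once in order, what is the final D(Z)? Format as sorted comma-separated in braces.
Constraint 1 (Z < V) on D(Z)={2,3,5,6,7} D(V)={1,2,3,5,6}: Z {2,3,5,6,7}->{2,3,5}; V {1,2,3,5,6}->{3,5,6}
Constraint 2 (Y < X) on D(Y)={1,2,3,4,7} D(X)={2,3,5,7}: Y {1,2,3,4,7}->{1,2,3,4}
Constraint 3 (Z + Y = V) on D(Z)={2,3,5} D(Y)={1,2,3,4} D(V)={3,5,6}: no change
Constraint 4 (Z != X) on D(Z)={2,3,5} D(X)={2,3,5,7}: no change
So after all 4 constraints: D(Z) = {2,3,5}

Answer: {2,3,5}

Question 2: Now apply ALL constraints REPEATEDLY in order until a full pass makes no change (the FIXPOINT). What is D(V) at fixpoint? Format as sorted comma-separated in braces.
Answer: {3,5,6}

Derivation:
pass 0 (initial): D(V)={1,2,3,5,6}
pass 1: V {1,2,3,5,6}->{3,5,6}; Y {1,2,3,4,7}->{1,2,3,4}; Z {2,3,5,6,7}->{2,3,5}
pass 2: no change
Fixpoint after 2 passes: D(V) = {3,5,6}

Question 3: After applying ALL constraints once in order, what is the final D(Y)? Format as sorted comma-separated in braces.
Constraint 1 (Z < V) on D(Z)={2,3,5,6,7} D(V)={1,2,3,5,6}: Z {2,3,5,6,7}->{2,3,5}; V {1,2,3,5,6}->{3,5,6}
Constraint 2 (Y < X) on D(Y)={1,2,3,4,7} D(X)={2,3,5,7}: Y {1,2,3,4,7}->{1,2,3,4}
Constraint 3 (Z + Y = V) on D(Z)={2,3,5} D(Y)={1,2,3,4} D(V)={3,5,6}: no change
Constraint 4 (Z != X) on D(Z)={2,3,5} D(X)={2,3,5,7}: no change
So after all 4 constraints: D(Y) = {1,2,3,4}

Answer: {1,2,3,4}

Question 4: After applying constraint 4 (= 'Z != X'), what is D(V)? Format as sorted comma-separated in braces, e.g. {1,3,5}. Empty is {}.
Answer: {3,5,6}

Derivation:
Constraint 1 (Z < V) on D(Z)={2,3,5,6,7} D(V)={1,2,3,5,6}: Z {2,3,5,6,7}->{2,3,5}; V {1,2,3,5,6}->{3,5,6}
Constraint 2 (Y < X) on D(Y)={1,2,3,4,7} D(X)={2,3,5,7}: Y {1,2,3,4,7}->{1,2,3,4}
Constraint 3 (Z + Y = V) on D(Z)={2,3,5} D(Y)={1,2,3,4} D(V)={3,5,6}: no change
Constraint 4 (Z != X) on D(Z)={2,3,5} D(X)={2,3,5,7}: no change
So after constraint 4: D(V) = {3,5,6}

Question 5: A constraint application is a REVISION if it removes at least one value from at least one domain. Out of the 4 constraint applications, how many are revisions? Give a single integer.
Constraint 1 (Z < V) on D(Z)={2,3,5,6,7} D(V)={1,2,3,5,6}: Z {2,3,5,6,7}->{2,3,5}; V {1,2,3,5,6}->{3,5,6} => REVISION
Constraint 2 (Y < X) on D(Y)={1,2,3,4,7} D(X)={2,3,5,7}: Y {1,2,3,4,7}->{1,2,3,4} => REVISION
Constraint 3 (Z + Y = V) on D(Z)={2,3,5} D(Y)={1,2,3,4} D(V)={3,5,6}: no change => not a revision
Constraint 4 (Z != X) on D(Z)={2,3,5} D(X)={2,3,5,7}: no change => not a revision
Total revisions = 2

Answer: 2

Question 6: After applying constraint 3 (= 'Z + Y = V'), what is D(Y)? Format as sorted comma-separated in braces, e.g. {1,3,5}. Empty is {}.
Answer: {1,2,3,4}

Derivation:
Constraint 1 (Z < V) on D(Z)={2,3,5,6,7} D(V)={1,2,3,5,6}: Z {2,3,5,6,7}->{2,3,5}; V {1,2,3,5,6}->{3,5,6}
Constraint 2 (Y < X) on D(Y)={1,2,3,4,7} D(X)={2,3,5,7}: Y {1,2,3,4,7}->{1,2,3,4}
Constraint 3 (Z + Y = V) on D(Z)={2,3,5} D(Y)={1,2,3,4} D(V)={3,5,6}: no change
So after constraint 3: D(Y) = {1,2,3,4}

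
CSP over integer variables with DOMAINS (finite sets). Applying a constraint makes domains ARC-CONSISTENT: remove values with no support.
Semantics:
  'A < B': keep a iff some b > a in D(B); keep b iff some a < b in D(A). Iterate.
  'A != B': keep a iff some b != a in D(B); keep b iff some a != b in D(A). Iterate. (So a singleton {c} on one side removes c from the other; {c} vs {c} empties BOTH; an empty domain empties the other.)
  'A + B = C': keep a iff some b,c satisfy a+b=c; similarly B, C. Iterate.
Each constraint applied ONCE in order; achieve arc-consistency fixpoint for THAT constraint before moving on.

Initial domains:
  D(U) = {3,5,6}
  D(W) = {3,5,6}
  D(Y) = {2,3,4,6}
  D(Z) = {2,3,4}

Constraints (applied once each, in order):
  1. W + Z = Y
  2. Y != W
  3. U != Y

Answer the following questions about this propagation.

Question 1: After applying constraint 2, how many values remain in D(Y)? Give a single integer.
Answer: 1

Derivation:
Constraint 1 (W + Z = Y) on D(W)={3,5,6} D(Z)={2,3,4} D(Y)={2,3,4,6}: W {3,5,6}->{3}; Z {2,3,4}->{3}; Y {2,3,4,6}->{6}
Constraint 2 (Y != W) on D(Y)={6} D(W)={3}: no change
So after constraint 2: D(Y)={6}, size = 1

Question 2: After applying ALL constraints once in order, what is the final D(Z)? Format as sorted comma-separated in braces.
Answer: {3}

Derivation:
Constraint 1 (W + Z = Y) on D(W)={3,5,6} D(Z)={2,3,4} D(Y)={2,3,4,6}: W {3,5,6}->{3}; Z {2,3,4}->{3}; Y {2,3,4,6}->{6}
Constraint 2 (Y != W) on D(Y)={6} D(W)={3}: no change
Constraint 3 (U != Y) on D(U)={3,5,6} D(Y)={6}: U {3,5,6}->{3,5}
So after all 3 constraints: D(Z) = {3}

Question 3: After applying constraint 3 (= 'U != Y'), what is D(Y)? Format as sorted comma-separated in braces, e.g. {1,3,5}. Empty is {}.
Constraint 1 (W + Z = Y) on D(W)={3,5,6} D(Z)={2,3,4} D(Y)={2,3,4,6}: W {3,5,6}->{3}; Z {2,3,4}->{3}; Y {2,3,4,6}->{6}
Constraint 2 (Y != W) on D(Y)={6} D(W)={3}: no change
Constraint 3 (U != Y) on D(U)={3,5,6} D(Y)={6}: U {3,5,6}->{3,5}
So after constraint 3: D(Y) = {6}

Answer: {6}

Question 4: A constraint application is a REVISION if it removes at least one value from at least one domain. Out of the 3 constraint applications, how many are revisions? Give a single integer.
Answer: 2

Derivation:
Constraint 1 (W + Z = Y) on D(W)={3,5,6} D(Z)={2,3,4} D(Y)={2,3,4,6}: W {3,5,6}->{3}; Z {2,3,4}->{3}; Y {2,3,4,6}->{6} => REVISION
Constraint 2 (Y != W) on D(Y)={6} D(W)={3}: no change => not a revision
Constraint 3 (U != Y) on D(U)={3,5,6} D(Y)={6}: U {3,5,6}->{3,5} => REVISION
Total revisions = 2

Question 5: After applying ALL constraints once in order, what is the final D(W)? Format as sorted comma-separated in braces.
Constraint 1 (W + Z = Y) on D(W)={3,5,6} D(Z)={2,3,4} D(Y)={2,3,4,6}: W {3,5,6}->{3}; Z {2,3,4}->{3}; Y {2,3,4,6}->{6}
Constraint 2 (Y != W) on D(Y)={6} D(W)={3}: no change
Constraint 3 (U != Y) on D(U)={3,5,6} D(Y)={6}: U {3,5,6}->{3,5}
So after all 3 constraints: D(W) = {3}

Answer: {3}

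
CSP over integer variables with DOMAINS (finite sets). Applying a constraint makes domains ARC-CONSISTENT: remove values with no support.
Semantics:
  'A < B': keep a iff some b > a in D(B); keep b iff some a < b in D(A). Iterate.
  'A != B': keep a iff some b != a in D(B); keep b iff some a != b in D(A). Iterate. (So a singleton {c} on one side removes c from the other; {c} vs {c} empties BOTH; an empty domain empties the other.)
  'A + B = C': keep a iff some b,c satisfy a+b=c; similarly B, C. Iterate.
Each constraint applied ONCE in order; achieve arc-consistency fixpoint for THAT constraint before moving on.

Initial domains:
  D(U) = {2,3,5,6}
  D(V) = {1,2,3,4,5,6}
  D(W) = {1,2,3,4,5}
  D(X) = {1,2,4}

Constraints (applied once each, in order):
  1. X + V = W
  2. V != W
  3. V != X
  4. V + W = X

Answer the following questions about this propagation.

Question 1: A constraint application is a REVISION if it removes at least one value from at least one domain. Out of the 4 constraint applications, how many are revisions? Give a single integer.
Constraint 1 (X + V = W) on D(X)={1,2,4} D(V)={1,2,3,4,5,6} D(W)={1,2,3,4,5}: V {1,2,3,4,5,6}->{1,2,3,4}; W {1,2,3,4,5}->{2,3,4,5} => REVISION
Constraint 2 (V != W) on D(V)={1,2,3,4} D(W)={2,3,4,5}: no change => not a revision
Constraint 3 (V != X) on D(V)={1,2,3,4} D(X)={1,2,4}: no change => not a revision
Constraint 4 (V + W = X) on D(V)={1,2,3,4} D(W)={2,3,4,5} D(X)={1,2,4}: V {1,2,3,4}->{1,2}; W {2,3,4,5}->{2,3}; X {1,2,4}->{4} => REVISION
Total revisions = 2

Answer: 2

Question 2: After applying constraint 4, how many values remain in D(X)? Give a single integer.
Constraint 1 (X + V = W) on D(X)={1,2,4} D(V)={1,2,3,4,5,6} D(W)={1,2,3,4,5}: V {1,2,3,4,5,6}->{1,2,3,4}; W {1,2,3,4,5}->{2,3,4,5}
Constraint 2 (V != W) on D(V)={1,2,3,4} D(W)={2,3,4,5}: no change
Constraint 3 (V != X) on D(V)={1,2,3,4} D(X)={1,2,4}: no change
Constraint 4 (V + W = X) on D(V)={1,2,3,4} D(W)={2,3,4,5} D(X)={1,2,4}: V {1,2,3,4}->{1,2}; W {2,3,4,5}->{2,3}; X {1,2,4}->{4}
So after constraint 4: D(X)={4}, size = 1

Answer: 1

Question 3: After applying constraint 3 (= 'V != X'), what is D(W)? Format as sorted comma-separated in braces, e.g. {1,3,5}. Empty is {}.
Constraint 1 (X + V = W) on D(X)={1,2,4} D(V)={1,2,3,4,5,6} D(W)={1,2,3,4,5}: V {1,2,3,4,5,6}->{1,2,3,4}; W {1,2,3,4,5}->{2,3,4,5}
Constraint 2 (V != W) on D(V)={1,2,3,4} D(W)={2,3,4,5}: no change
Constraint 3 (V != X) on D(V)={1,2,3,4} D(X)={1,2,4}: no change
So after constraint 3: D(W) = {2,3,4,5}

Answer: {2,3,4,5}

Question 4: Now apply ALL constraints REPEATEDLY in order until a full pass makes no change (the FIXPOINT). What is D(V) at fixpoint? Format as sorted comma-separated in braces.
pass 0 (initial): D(V)={1,2,3,4,5,6}
pass 1: V {1,2,3,4,5,6}->{1,2}; W {1,2,3,4,5}->{2,3}; X {1,2,4}->{4}
pass 2: V {1,2}->{}; W {2,3}->{}; X {4}->{}
pass 3: no change
Fixpoint after 3 passes: D(V) = {}

Answer: {}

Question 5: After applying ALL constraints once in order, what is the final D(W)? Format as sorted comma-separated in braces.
Answer: {2,3}

Derivation:
Constraint 1 (X + V = W) on D(X)={1,2,4} D(V)={1,2,3,4,5,6} D(W)={1,2,3,4,5}: V {1,2,3,4,5,6}->{1,2,3,4}; W {1,2,3,4,5}->{2,3,4,5}
Constraint 2 (V != W) on D(V)={1,2,3,4} D(W)={2,3,4,5}: no change
Constraint 3 (V != X) on D(V)={1,2,3,4} D(X)={1,2,4}: no change
Constraint 4 (V + W = X) on D(V)={1,2,3,4} D(W)={2,3,4,5} D(X)={1,2,4}: V {1,2,3,4}->{1,2}; W {2,3,4,5}->{2,3}; X {1,2,4}->{4}
So after all 4 constraints: D(W) = {2,3}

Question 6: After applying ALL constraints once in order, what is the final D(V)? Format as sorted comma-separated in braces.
Answer: {1,2}

Derivation:
Constraint 1 (X + V = W) on D(X)={1,2,4} D(V)={1,2,3,4,5,6} D(W)={1,2,3,4,5}: V {1,2,3,4,5,6}->{1,2,3,4}; W {1,2,3,4,5}->{2,3,4,5}
Constraint 2 (V != W) on D(V)={1,2,3,4} D(W)={2,3,4,5}: no change
Constraint 3 (V != X) on D(V)={1,2,3,4} D(X)={1,2,4}: no change
Constraint 4 (V + W = X) on D(V)={1,2,3,4} D(W)={2,3,4,5} D(X)={1,2,4}: V {1,2,3,4}->{1,2}; W {2,3,4,5}->{2,3}; X {1,2,4}->{4}
So after all 4 constraints: D(V) = {1,2}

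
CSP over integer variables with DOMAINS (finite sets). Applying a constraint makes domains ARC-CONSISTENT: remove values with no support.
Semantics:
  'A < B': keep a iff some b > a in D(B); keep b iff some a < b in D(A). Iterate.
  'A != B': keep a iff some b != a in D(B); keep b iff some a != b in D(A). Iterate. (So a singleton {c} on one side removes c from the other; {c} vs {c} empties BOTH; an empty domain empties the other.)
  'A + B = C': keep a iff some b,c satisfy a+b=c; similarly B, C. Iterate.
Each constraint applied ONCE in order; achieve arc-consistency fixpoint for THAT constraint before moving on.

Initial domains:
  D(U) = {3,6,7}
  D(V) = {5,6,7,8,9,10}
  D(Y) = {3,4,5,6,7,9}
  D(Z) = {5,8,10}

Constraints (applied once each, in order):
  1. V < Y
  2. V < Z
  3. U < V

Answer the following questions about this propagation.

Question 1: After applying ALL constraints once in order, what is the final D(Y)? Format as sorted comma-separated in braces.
Constraint 1 (V < Y) on D(V)={5,6,7,8,9,10} D(Y)={3,4,5,6,7,9}: V {5,6,7,8,9,10}->{5,6,7,8}; Y {3,4,5,6,7,9}->{6,7,9}
Constraint 2 (V < Z) on D(V)={5,6,7,8} D(Z)={5,8,10}: Z {5,8,10}->{8,10}
Constraint 3 (U < V) on D(U)={3,6,7} D(V)={5,6,7,8}: no change
So after all 3 constraints: D(Y) = {6,7,9}

Answer: {6,7,9}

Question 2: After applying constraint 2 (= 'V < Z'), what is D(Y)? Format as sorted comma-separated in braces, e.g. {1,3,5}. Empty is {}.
Answer: {6,7,9}

Derivation:
Constraint 1 (V < Y) on D(V)={5,6,7,8,9,10} D(Y)={3,4,5,6,7,9}: V {5,6,7,8,9,10}->{5,6,7,8}; Y {3,4,5,6,7,9}->{6,7,9}
Constraint 2 (V < Z) on D(V)={5,6,7,8} D(Z)={5,8,10}: Z {5,8,10}->{8,10}
So after constraint 2: D(Y) = {6,7,9}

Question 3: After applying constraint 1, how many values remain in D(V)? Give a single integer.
Constraint 1 (V < Y) on D(V)={5,6,7,8,9,10} D(Y)={3,4,5,6,7,9}: V {5,6,7,8,9,10}->{5,6,7,8}; Y {3,4,5,6,7,9}->{6,7,9}
So after constraint 1: D(V)={5,6,7,8}, size = 4

Answer: 4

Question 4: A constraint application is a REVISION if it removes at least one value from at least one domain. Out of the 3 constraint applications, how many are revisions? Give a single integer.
Constraint 1 (V < Y) on D(V)={5,6,7,8,9,10} D(Y)={3,4,5,6,7,9}: V {5,6,7,8,9,10}->{5,6,7,8}; Y {3,4,5,6,7,9}->{6,7,9} => REVISION
Constraint 2 (V < Z) on D(V)={5,6,7,8} D(Z)={5,8,10}: Z {5,8,10}->{8,10} => REVISION
Constraint 3 (U < V) on D(U)={3,6,7} D(V)={5,6,7,8}: no change => not a revision
Total revisions = 2

Answer: 2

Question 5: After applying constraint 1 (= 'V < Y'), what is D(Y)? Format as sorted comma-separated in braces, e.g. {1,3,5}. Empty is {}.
Answer: {6,7,9}

Derivation:
Constraint 1 (V < Y) on D(V)={5,6,7,8,9,10} D(Y)={3,4,5,6,7,9}: V {5,6,7,8,9,10}->{5,6,7,8}; Y {3,4,5,6,7,9}->{6,7,9}
So after constraint 1: D(Y) = {6,7,9}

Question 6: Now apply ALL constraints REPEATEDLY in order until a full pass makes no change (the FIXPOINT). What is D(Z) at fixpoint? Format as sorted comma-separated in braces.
pass 0 (initial): D(Z)={5,8,10}
pass 1: V {5,6,7,8,9,10}->{5,6,7,8}; Y {3,4,5,6,7,9}->{6,7,9}; Z {5,8,10}->{8,10}
pass 2: no change
Fixpoint after 2 passes: D(Z) = {8,10}

Answer: {8,10}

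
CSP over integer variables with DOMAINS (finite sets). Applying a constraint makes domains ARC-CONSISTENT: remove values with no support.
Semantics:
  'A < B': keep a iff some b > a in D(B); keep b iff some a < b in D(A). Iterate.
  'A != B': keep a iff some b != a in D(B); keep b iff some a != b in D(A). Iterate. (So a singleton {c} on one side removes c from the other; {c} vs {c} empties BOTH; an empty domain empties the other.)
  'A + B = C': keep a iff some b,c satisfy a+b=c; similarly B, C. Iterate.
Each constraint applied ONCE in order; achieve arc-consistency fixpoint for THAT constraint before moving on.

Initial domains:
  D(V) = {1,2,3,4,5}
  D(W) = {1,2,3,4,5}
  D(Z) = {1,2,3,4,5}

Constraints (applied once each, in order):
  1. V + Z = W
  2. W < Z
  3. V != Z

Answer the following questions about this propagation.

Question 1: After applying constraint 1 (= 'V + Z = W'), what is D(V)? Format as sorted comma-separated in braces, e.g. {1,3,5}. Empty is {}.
Answer: {1,2,3,4}

Derivation:
Constraint 1 (V + Z = W) on D(V)={1,2,3,4,5} D(Z)={1,2,3,4,5} D(W)={1,2,3,4,5}: V {1,2,3,4,5}->{1,2,3,4}; Z {1,2,3,4,5}->{1,2,3,4}; W {1,2,3,4,5}->{2,3,4,5}
So after constraint 1: D(V) = {1,2,3,4}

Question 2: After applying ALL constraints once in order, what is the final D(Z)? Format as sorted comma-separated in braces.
Answer: {3,4}

Derivation:
Constraint 1 (V + Z = W) on D(V)={1,2,3,4,5} D(Z)={1,2,3,4,5} D(W)={1,2,3,4,5}: V {1,2,3,4,5}->{1,2,3,4}; Z {1,2,3,4,5}->{1,2,3,4}; W {1,2,3,4,5}->{2,3,4,5}
Constraint 2 (W < Z) on D(W)={2,3,4,5} D(Z)={1,2,3,4}: W {2,3,4,5}->{2,3}; Z {1,2,3,4}->{3,4}
Constraint 3 (V != Z) on D(V)={1,2,3,4} D(Z)={3,4}: no change
So after all 3 constraints: D(Z) = {3,4}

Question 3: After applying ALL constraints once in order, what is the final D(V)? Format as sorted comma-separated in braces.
Answer: {1,2,3,4}

Derivation:
Constraint 1 (V + Z = W) on D(V)={1,2,3,4,5} D(Z)={1,2,3,4,5} D(W)={1,2,3,4,5}: V {1,2,3,4,5}->{1,2,3,4}; Z {1,2,3,4,5}->{1,2,3,4}; W {1,2,3,4,5}->{2,3,4,5}
Constraint 2 (W < Z) on D(W)={2,3,4,5} D(Z)={1,2,3,4}: W {2,3,4,5}->{2,3}; Z {1,2,3,4}->{3,4}
Constraint 3 (V != Z) on D(V)={1,2,3,4} D(Z)={3,4}: no change
So after all 3 constraints: D(V) = {1,2,3,4}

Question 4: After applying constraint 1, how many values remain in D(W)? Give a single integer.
Answer: 4

Derivation:
Constraint 1 (V + Z = W) on D(V)={1,2,3,4,5} D(Z)={1,2,3,4,5} D(W)={1,2,3,4,5}: V {1,2,3,4,5}->{1,2,3,4}; Z {1,2,3,4,5}->{1,2,3,4}; W {1,2,3,4,5}->{2,3,4,5}
So after constraint 1: D(W)={2,3,4,5}, size = 4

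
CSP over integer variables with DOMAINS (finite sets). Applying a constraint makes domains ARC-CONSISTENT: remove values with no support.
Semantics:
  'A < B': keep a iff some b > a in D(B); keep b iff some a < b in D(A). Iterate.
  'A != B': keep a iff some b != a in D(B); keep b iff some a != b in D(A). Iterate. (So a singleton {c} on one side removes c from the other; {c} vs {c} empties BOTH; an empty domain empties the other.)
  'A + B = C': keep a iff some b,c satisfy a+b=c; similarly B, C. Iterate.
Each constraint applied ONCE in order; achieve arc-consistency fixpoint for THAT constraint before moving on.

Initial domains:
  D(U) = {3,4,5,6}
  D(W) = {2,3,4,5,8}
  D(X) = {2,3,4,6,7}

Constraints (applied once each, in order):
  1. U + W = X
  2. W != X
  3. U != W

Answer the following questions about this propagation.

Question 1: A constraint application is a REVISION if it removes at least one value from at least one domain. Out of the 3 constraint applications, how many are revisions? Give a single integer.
Answer: 1

Derivation:
Constraint 1 (U + W = X) on D(U)={3,4,5,6} D(W)={2,3,4,5,8} D(X)={2,3,4,6,7}: U {3,4,5,6}->{3,4,5}; W {2,3,4,5,8}->{2,3,4}; X {2,3,4,6,7}->{6,7} => REVISION
Constraint 2 (W != X) on D(W)={2,3,4} D(X)={6,7}: no change => not a revision
Constraint 3 (U != W) on D(U)={3,4,5} D(W)={2,3,4}: no change => not a revision
Total revisions = 1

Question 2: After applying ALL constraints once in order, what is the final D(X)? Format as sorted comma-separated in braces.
Constraint 1 (U + W = X) on D(U)={3,4,5,6} D(W)={2,3,4,5,8} D(X)={2,3,4,6,7}: U {3,4,5,6}->{3,4,5}; W {2,3,4,5,8}->{2,3,4}; X {2,3,4,6,7}->{6,7}
Constraint 2 (W != X) on D(W)={2,3,4} D(X)={6,7}: no change
Constraint 3 (U != W) on D(U)={3,4,5} D(W)={2,3,4}: no change
So after all 3 constraints: D(X) = {6,7}

Answer: {6,7}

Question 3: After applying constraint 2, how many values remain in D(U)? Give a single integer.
Constraint 1 (U + W = X) on D(U)={3,4,5,6} D(W)={2,3,4,5,8} D(X)={2,3,4,6,7}: U {3,4,5,6}->{3,4,5}; W {2,3,4,5,8}->{2,3,4}; X {2,3,4,6,7}->{6,7}
Constraint 2 (W != X) on D(W)={2,3,4} D(X)={6,7}: no change
So after constraint 2: D(U)={3,4,5}, size = 3

Answer: 3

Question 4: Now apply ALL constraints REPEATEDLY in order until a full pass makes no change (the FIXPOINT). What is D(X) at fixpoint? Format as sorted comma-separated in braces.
pass 0 (initial): D(X)={2,3,4,6,7}
pass 1: U {3,4,5,6}->{3,4,5}; W {2,3,4,5,8}->{2,3,4}; X {2,3,4,6,7}->{6,7}
pass 2: no change
Fixpoint after 2 passes: D(X) = {6,7}

Answer: {6,7}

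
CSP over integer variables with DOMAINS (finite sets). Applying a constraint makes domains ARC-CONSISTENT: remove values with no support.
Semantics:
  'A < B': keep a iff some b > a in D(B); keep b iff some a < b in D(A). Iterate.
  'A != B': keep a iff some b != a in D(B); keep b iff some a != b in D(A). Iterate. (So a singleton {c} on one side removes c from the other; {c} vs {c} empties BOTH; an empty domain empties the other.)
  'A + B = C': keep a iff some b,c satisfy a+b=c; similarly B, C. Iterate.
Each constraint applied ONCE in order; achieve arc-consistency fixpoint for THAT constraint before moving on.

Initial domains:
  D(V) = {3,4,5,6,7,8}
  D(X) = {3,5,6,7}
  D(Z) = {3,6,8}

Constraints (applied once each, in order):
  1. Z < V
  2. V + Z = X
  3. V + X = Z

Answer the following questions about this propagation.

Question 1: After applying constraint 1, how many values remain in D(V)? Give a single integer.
Constraint 1 (Z < V) on D(Z)={3,6,8} D(V)={3,4,5,6,7,8}: Z {3,6,8}->{3,6}; V {3,4,5,6,7,8}->{4,5,6,7,8}
So after constraint 1: D(V)={4,5,6,7,8}, size = 5

Answer: 5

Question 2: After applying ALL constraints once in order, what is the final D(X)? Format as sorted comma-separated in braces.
Constraint 1 (Z < V) on D(Z)={3,6,8} D(V)={3,4,5,6,7,8}: Z {3,6,8}->{3,6}; V {3,4,5,6,7,8}->{4,5,6,7,8}
Constraint 2 (V + Z = X) on D(V)={4,5,6,7,8} D(Z)={3,6} D(X)={3,5,6,7}: V {4,5,6,7,8}->{4}; Z {3,6}->{3}; X {3,5,6,7}->{7}
Constraint 3 (V + X = Z) on D(V)={4} D(X)={7} D(Z)={3}: V {4}->{}; X {7}->{}; Z {3}->{}
So after all 3 constraints: D(X) = {}

Answer: {}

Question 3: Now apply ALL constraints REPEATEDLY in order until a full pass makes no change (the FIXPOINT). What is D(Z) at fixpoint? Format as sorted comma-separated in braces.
Answer: {}

Derivation:
pass 0 (initial): D(Z)={3,6,8}
pass 1: V {3,4,5,6,7,8}->{}; X {3,5,6,7}->{}; Z {3,6,8}->{}
pass 2: no change
Fixpoint after 2 passes: D(Z) = {}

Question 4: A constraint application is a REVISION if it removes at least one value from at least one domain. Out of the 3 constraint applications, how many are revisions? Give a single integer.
Constraint 1 (Z < V) on D(Z)={3,6,8} D(V)={3,4,5,6,7,8}: Z {3,6,8}->{3,6}; V {3,4,5,6,7,8}->{4,5,6,7,8} => REVISION
Constraint 2 (V + Z = X) on D(V)={4,5,6,7,8} D(Z)={3,6} D(X)={3,5,6,7}: V {4,5,6,7,8}->{4}; Z {3,6}->{3}; X {3,5,6,7}->{7} => REVISION
Constraint 3 (V + X = Z) on D(V)={4} D(X)={7} D(Z)={3}: V {4}->{}; X {7}->{}; Z {3}->{} => REVISION
Total revisions = 3

Answer: 3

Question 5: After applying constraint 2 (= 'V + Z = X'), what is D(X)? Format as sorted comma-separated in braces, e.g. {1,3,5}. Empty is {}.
Constraint 1 (Z < V) on D(Z)={3,6,8} D(V)={3,4,5,6,7,8}: Z {3,6,8}->{3,6}; V {3,4,5,6,7,8}->{4,5,6,7,8}
Constraint 2 (V + Z = X) on D(V)={4,5,6,7,8} D(Z)={3,6} D(X)={3,5,6,7}: V {4,5,6,7,8}->{4}; Z {3,6}->{3}; X {3,5,6,7}->{7}
So after constraint 2: D(X) = {7}

Answer: {7}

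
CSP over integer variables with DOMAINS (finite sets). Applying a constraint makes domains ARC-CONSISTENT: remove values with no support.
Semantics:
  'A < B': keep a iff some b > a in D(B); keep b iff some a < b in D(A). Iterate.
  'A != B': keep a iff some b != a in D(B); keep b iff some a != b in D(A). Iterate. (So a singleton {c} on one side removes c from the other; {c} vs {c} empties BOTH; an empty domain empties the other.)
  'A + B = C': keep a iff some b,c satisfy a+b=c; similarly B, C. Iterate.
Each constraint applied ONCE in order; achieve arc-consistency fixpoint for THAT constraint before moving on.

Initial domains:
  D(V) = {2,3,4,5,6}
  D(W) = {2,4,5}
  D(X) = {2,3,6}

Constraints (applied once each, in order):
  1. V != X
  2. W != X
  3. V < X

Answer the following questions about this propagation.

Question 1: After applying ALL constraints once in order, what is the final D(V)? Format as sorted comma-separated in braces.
Answer: {2,3,4,5}

Derivation:
Constraint 1 (V != X) on D(V)={2,3,4,5,6} D(X)={2,3,6}: no change
Constraint 2 (W != X) on D(W)={2,4,5} D(X)={2,3,6}: no change
Constraint 3 (V < X) on D(V)={2,3,4,5,6} D(X)={2,3,6}: V {2,3,4,5,6}->{2,3,4,5}; X {2,3,6}->{3,6}
So after all 3 constraints: D(V) = {2,3,4,5}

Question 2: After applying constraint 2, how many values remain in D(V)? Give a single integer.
Constraint 1 (V != X) on D(V)={2,3,4,5,6} D(X)={2,3,6}: no change
Constraint 2 (W != X) on D(W)={2,4,5} D(X)={2,3,6}: no change
So after constraint 2: D(V)={2,3,4,5,6}, size = 5

Answer: 5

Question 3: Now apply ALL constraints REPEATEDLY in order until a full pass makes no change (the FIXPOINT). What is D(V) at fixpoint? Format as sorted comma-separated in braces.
Answer: {2,3,4,5}

Derivation:
pass 0 (initial): D(V)={2,3,4,5,6}
pass 1: V {2,3,4,5,6}->{2,3,4,5}; X {2,3,6}->{3,6}
pass 2: no change
Fixpoint after 2 passes: D(V) = {2,3,4,5}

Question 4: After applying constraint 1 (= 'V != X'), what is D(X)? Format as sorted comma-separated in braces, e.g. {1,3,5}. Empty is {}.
Answer: {2,3,6}

Derivation:
Constraint 1 (V != X) on D(V)={2,3,4,5,6} D(X)={2,3,6}: no change
So after constraint 1: D(X) = {2,3,6}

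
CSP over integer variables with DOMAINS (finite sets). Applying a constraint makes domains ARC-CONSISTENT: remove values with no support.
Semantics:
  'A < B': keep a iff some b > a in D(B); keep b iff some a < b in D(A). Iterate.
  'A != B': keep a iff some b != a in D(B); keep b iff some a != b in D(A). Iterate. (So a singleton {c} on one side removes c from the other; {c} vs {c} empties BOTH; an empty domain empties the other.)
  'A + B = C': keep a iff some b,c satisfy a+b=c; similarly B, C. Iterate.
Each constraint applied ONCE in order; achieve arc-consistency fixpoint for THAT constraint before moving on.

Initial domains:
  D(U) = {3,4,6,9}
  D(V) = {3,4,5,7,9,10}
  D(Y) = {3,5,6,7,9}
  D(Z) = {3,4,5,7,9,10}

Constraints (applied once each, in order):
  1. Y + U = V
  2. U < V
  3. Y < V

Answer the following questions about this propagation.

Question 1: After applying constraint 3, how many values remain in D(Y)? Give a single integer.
Constraint 1 (Y + U = V) on D(Y)={3,5,6,7,9} D(U)={3,4,6,9} D(V)={3,4,5,7,9,10}: Y {3,5,6,7,9}->{3,5,6,7}; U {3,4,6,9}->{3,4,6}; V {3,4,5,7,9,10}->{7,9,10}
Constraint 2 (U < V) on D(U)={3,4,6} D(V)={7,9,10}: no change
Constraint 3 (Y < V) on D(Y)={3,5,6,7} D(V)={7,9,10}: no change
So after constraint 3: D(Y)={3,5,6,7}, size = 4

Answer: 4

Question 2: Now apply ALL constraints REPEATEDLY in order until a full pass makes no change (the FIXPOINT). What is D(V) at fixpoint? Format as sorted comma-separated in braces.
Answer: {7,9,10}

Derivation:
pass 0 (initial): D(V)={3,4,5,7,9,10}
pass 1: U {3,4,6,9}->{3,4,6}; V {3,4,5,7,9,10}->{7,9,10}; Y {3,5,6,7,9}->{3,5,6,7}
pass 2: no change
Fixpoint after 2 passes: D(V) = {7,9,10}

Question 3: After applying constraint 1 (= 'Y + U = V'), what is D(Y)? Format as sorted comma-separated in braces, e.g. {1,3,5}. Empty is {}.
Constraint 1 (Y + U = V) on D(Y)={3,5,6,7,9} D(U)={3,4,6,9} D(V)={3,4,5,7,9,10}: Y {3,5,6,7,9}->{3,5,6,7}; U {3,4,6,9}->{3,4,6}; V {3,4,5,7,9,10}->{7,9,10}
So after constraint 1: D(Y) = {3,5,6,7}

Answer: {3,5,6,7}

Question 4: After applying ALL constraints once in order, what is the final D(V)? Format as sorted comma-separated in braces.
Constraint 1 (Y + U = V) on D(Y)={3,5,6,7,9} D(U)={3,4,6,9} D(V)={3,4,5,7,9,10}: Y {3,5,6,7,9}->{3,5,6,7}; U {3,4,6,9}->{3,4,6}; V {3,4,5,7,9,10}->{7,9,10}
Constraint 2 (U < V) on D(U)={3,4,6} D(V)={7,9,10}: no change
Constraint 3 (Y < V) on D(Y)={3,5,6,7} D(V)={7,9,10}: no change
So after all 3 constraints: D(V) = {7,9,10}

Answer: {7,9,10}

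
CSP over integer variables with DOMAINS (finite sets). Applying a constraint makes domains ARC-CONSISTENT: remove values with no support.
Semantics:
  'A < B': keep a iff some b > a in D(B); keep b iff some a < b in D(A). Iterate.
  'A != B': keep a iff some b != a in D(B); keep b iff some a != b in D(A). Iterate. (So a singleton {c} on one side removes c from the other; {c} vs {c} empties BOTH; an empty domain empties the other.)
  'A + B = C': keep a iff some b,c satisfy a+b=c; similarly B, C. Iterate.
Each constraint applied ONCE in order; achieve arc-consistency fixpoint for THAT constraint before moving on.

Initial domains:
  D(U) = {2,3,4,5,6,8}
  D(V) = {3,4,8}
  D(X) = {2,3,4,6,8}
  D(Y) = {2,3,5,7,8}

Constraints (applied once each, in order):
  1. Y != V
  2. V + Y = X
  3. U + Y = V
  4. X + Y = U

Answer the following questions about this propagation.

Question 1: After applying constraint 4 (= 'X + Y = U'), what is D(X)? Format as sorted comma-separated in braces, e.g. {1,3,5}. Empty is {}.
Constraint 1 (Y != V) on D(Y)={2,3,5,7,8} D(V)={3,4,8}: no change
Constraint 2 (V + Y = X) on D(V)={3,4,8} D(Y)={2,3,5,7,8} D(X)={2,3,4,6,8}: V {3,4,8}->{3,4}; Y {2,3,5,7,8}->{2,3,5}; X {2,3,4,6,8}->{6,8}
Constraint 3 (U + Y = V) on D(U)={2,3,4,5,6,8} D(Y)={2,3,5} D(V)={3,4}: U {2,3,4,5,6,8}->{2}; Y {2,3,5}->{2}; V {3,4}->{4}
Constraint 4 (X + Y = U) on D(X)={6,8} D(Y)={2} D(U)={2}: X {6,8}->{}; Y {2}->{}; U {2}->{}
So after constraint 4: D(X) = {}

Answer: {}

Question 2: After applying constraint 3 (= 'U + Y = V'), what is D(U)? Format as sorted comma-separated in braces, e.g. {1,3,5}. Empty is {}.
Answer: {2}

Derivation:
Constraint 1 (Y != V) on D(Y)={2,3,5,7,8} D(V)={3,4,8}: no change
Constraint 2 (V + Y = X) on D(V)={3,4,8} D(Y)={2,3,5,7,8} D(X)={2,3,4,6,8}: V {3,4,8}->{3,4}; Y {2,3,5,7,8}->{2,3,5}; X {2,3,4,6,8}->{6,8}
Constraint 3 (U + Y = V) on D(U)={2,3,4,5,6,8} D(Y)={2,3,5} D(V)={3,4}: U {2,3,4,5,6,8}->{2}; Y {2,3,5}->{2}; V {3,4}->{4}
So after constraint 3: D(U) = {2}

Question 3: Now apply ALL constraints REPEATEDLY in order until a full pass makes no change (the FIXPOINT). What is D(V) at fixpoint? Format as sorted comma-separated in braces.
pass 0 (initial): D(V)={3,4,8}
pass 1: U {2,3,4,5,6,8}->{}; V {3,4,8}->{4}; X {2,3,4,6,8}->{}; Y {2,3,5,7,8}->{}
pass 2: V {4}->{}
pass 3: no change
Fixpoint after 3 passes: D(V) = {}

Answer: {}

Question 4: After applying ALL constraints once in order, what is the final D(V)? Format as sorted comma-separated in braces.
Answer: {4}

Derivation:
Constraint 1 (Y != V) on D(Y)={2,3,5,7,8} D(V)={3,4,8}: no change
Constraint 2 (V + Y = X) on D(V)={3,4,8} D(Y)={2,3,5,7,8} D(X)={2,3,4,6,8}: V {3,4,8}->{3,4}; Y {2,3,5,7,8}->{2,3,5}; X {2,3,4,6,8}->{6,8}
Constraint 3 (U + Y = V) on D(U)={2,3,4,5,6,8} D(Y)={2,3,5} D(V)={3,4}: U {2,3,4,5,6,8}->{2}; Y {2,3,5}->{2}; V {3,4}->{4}
Constraint 4 (X + Y = U) on D(X)={6,8} D(Y)={2} D(U)={2}: X {6,8}->{}; Y {2}->{}; U {2}->{}
So after all 4 constraints: D(V) = {4}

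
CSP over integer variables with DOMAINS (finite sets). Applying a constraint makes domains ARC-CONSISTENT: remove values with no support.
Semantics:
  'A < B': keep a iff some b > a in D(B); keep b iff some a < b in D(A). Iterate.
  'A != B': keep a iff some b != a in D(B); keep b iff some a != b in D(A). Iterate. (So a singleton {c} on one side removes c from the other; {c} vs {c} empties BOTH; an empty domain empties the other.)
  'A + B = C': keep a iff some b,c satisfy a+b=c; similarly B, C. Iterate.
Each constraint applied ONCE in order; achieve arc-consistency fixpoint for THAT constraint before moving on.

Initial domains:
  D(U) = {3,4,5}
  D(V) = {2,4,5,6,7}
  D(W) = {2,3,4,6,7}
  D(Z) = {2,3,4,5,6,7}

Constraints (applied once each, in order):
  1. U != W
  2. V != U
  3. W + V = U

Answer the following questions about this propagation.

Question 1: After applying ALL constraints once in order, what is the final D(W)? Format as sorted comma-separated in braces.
Answer: {2,3}

Derivation:
Constraint 1 (U != W) on D(U)={3,4,5} D(W)={2,3,4,6,7}: no change
Constraint 2 (V != U) on D(V)={2,4,5,6,7} D(U)={3,4,5}: no change
Constraint 3 (W + V = U) on D(W)={2,3,4,6,7} D(V)={2,4,5,6,7} D(U)={3,4,5}: W {2,3,4,6,7}->{2,3}; V {2,4,5,6,7}->{2}; U {3,4,5}->{4,5}
So after all 3 constraints: D(W) = {2,3}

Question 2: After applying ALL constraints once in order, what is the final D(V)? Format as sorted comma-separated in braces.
Constraint 1 (U != W) on D(U)={3,4,5} D(W)={2,3,4,6,7}: no change
Constraint 2 (V != U) on D(V)={2,4,5,6,7} D(U)={3,4,5}: no change
Constraint 3 (W + V = U) on D(W)={2,3,4,6,7} D(V)={2,4,5,6,7} D(U)={3,4,5}: W {2,3,4,6,7}->{2,3}; V {2,4,5,6,7}->{2}; U {3,4,5}->{4,5}
So after all 3 constraints: D(V) = {2}

Answer: {2}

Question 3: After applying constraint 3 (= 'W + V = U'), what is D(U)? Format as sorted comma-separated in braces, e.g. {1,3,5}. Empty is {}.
Constraint 1 (U != W) on D(U)={3,4,5} D(W)={2,3,4,6,7}: no change
Constraint 2 (V != U) on D(V)={2,4,5,6,7} D(U)={3,4,5}: no change
Constraint 3 (W + V = U) on D(W)={2,3,4,6,7} D(V)={2,4,5,6,7} D(U)={3,4,5}: W {2,3,4,6,7}->{2,3}; V {2,4,5,6,7}->{2}; U {3,4,5}->{4,5}
So after constraint 3: D(U) = {4,5}

Answer: {4,5}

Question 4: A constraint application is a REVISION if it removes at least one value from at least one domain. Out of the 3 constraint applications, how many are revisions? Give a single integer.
Answer: 1

Derivation:
Constraint 1 (U != W) on D(U)={3,4,5} D(W)={2,3,4,6,7}: no change => not a revision
Constraint 2 (V != U) on D(V)={2,4,5,6,7} D(U)={3,4,5}: no change => not a revision
Constraint 3 (W + V = U) on D(W)={2,3,4,6,7} D(V)={2,4,5,6,7} D(U)={3,4,5}: W {2,3,4,6,7}->{2,3}; V {2,4,5,6,7}->{2}; U {3,4,5}->{4,5} => REVISION
Total revisions = 1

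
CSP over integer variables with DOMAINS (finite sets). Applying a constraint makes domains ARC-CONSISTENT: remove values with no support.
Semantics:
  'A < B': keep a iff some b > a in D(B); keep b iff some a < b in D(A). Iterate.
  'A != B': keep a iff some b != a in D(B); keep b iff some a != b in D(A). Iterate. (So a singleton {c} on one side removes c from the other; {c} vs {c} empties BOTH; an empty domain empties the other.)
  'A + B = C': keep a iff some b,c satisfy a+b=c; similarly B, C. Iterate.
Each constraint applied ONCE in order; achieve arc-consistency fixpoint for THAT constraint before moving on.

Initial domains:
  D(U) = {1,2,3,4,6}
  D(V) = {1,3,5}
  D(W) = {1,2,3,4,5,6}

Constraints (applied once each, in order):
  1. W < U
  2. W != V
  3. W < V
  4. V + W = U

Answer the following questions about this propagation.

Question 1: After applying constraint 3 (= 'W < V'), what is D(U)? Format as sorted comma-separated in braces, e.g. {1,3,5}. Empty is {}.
Answer: {2,3,4,6}

Derivation:
Constraint 1 (W < U) on D(W)={1,2,3,4,5,6} D(U)={1,2,3,4,6}: W {1,2,3,4,5,6}->{1,2,3,4,5}; U {1,2,3,4,6}->{2,3,4,6}
Constraint 2 (W != V) on D(W)={1,2,3,4,5} D(V)={1,3,5}: no change
Constraint 3 (W < V) on D(W)={1,2,3,4,5} D(V)={1,3,5}: W {1,2,3,4,5}->{1,2,3,4}; V {1,3,5}->{3,5}
So after constraint 3: D(U) = {2,3,4,6}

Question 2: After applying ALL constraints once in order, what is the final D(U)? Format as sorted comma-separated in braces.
Answer: {4,6}

Derivation:
Constraint 1 (W < U) on D(W)={1,2,3,4,5,6} D(U)={1,2,3,4,6}: W {1,2,3,4,5,6}->{1,2,3,4,5}; U {1,2,3,4,6}->{2,3,4,6}
Constraint 2 (W != V) on D(W)={1,2,3,4,5} D(V)={1,3,5}: no change
Constraint 3 (W < V) on D(W)={1,2,3,4,5} D(V)={1,3,5}: W {1,2,3,4,5}->{1,2,3,4}; V {1,3,5}->{3,5}
Constraint 4 (V + W = U) on D(V)={3,5} D(W)={1,2,3,4} D(U)={2,3,4,6}: W {1,2,3,4}->{1,3}; U {2,3,4,6}->{4,6}
So after all 4 constraints: D(U) = {4,6}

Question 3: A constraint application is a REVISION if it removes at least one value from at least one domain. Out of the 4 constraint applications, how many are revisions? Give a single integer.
Constraint 1 (W < U) on D(W)={1,2,3,4,5,6} D(U)={1,2,3,4,6}: W {1,2,3,4,5,6}->{1,2,3,4,5}; U {1,2,3,4,6}->{2,3,4,6} => REVISION
Constraint 2 (W != V) on D(W)={1,2,3,4,5} D(V)={1,3,5}: no change => not a revision
Constraint 3 (W < V) on D(W)={1,2,3,4,5} D(V)={1,3,5}: W {1,2,3,4,5}->{1,2,3,4}; V {1,3,5}->{3,5} => REVISION
Constraint 4 (V + W = U) on D(V)={3,5} D(W)={1,2,3,4} D(U)={2,3,4,6}: W {1,2,3,4}->{1,3}; U {2,3,4,6}->{4,6} => REVISION
Total revisions = 3

Answer: 3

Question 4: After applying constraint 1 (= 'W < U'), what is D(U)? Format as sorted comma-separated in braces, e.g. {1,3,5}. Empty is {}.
Constraint 1 (W < U) on D(W)={1,2,3,4,5,6} D(U)={1,2,3,4,6}: W {1,2,3,4,5,6}->{1,2,3,4,5}; U {1,2,3,4,6}->{2,3,4,6}
So after constraint 1: D(U) = {2,3,4,6}

Answer: {2,3,4,6}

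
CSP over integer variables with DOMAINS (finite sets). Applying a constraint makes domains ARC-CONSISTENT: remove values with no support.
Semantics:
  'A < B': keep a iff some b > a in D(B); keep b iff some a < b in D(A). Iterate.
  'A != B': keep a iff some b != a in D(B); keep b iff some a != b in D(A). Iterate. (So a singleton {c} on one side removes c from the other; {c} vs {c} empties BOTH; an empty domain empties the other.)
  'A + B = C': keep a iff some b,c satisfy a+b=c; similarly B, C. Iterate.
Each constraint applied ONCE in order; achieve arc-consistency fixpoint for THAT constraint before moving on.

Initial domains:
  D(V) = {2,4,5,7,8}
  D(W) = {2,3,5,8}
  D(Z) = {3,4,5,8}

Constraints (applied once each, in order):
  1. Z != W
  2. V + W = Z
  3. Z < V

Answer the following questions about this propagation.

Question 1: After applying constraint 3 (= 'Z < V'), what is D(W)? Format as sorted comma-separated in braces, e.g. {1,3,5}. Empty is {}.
Answer: {2,3}

Derivation:
Constraint 1 (Z != W) on D(Z)={3,4,5,8} D(W)={2,3,5,8}: no change
Constraint 2 (V + W = Z) on D(V)={2,4,5,7,8} D(W)={2,3,5,8} D(Z)={3,4,5,8}: V {2,4,5,7,8}->{2,5}; W {2,3,5,8}->{2,3}; Z {3,4,5,8}->{4,5,8}
Constraint 3 (Z < V) on D(Z)={4,5,8} D(V)={2,5}: Z {4,5,8}->{4}; V {2,5}->{5}
So after constraint 3: D(W) = {2,3}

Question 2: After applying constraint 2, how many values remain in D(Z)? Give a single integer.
Answer: 3

Derivation:
Constraint 1 (Z != W) on D(Z)={3,4,5,8} D(W)={2,3,5,8}: no change
Constraint 2 (V + W = Z) on D(V)={2,4,5,7,8} D(W)={2,3,5,8} D(Z)={3,4,5,8}: V {2,4,5,7,8}->{2,5}; W {2,3,5,8}->{2,3}; Z {3,4,5,8}->{4,5,8}
So after constraint 2: D(Z)={4,5,8}, size = 3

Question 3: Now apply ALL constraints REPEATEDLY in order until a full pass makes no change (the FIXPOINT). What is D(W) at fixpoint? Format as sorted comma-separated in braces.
pass 0 (initial): D(W)={2,3,5,8}
pass 1: V {2,4,5,7,8}->{5}; W {2,3,5,8}->{2,3}; Z {3,4,5,8}->{4}
pass 2: V {5}->{}; W {2,3}->{}; Z {4}->{}
pass 3: no change
Fixpoint after 3 passes: D(W) = {}

Answer: {}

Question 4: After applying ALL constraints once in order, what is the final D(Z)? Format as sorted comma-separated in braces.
Answer: {4}

Derivation:
Constraint 1 (Z != W) on D(Z)={3,4,5,8} D(W)={2,3,5,8}: no change
Constraint 2 (V + W = Z) on D(V)={2,4,5,7,8} D(W)={2,3,5,8} D(Z)={3,4,5,8}: V {2,4,5,7,8}->{2,5}; W {2,3,5,8}->{2,3}; Z {3,4,5,8}->{4,5,8}
Constraint 3 (Z < V) on D(Z)={4,5,8} D(V)={2,5}: Z {4,5,8}->{4}; V {2,5}->{5}
So after all 3 constraints: D(Z) = {4}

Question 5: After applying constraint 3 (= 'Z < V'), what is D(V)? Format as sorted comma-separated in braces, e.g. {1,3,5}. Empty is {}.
Answer: {5}

Derivation:
Constraint 1 (Z != W) on D(Z)={3,4,5,8} D(W)={2,3,5,8}: no change
Constraint 2 (V + W = Z) on D(V)={2,4,5,7,8} D(W)={2,3,5,8} D(Z)={3,4,5,8}: V {2,4,5,7,8}->{2,5}; W {2,3,5,8}->{2,3}; Z {3,4,5,8}->{4,5,8}
Constraint 3 (Z < V) on D(Z)={4,5,8} D(V)={2,5}: Z {4,5,8}->{4}; V {2,5}->{5}
So after constraint 3: D(V) = {5}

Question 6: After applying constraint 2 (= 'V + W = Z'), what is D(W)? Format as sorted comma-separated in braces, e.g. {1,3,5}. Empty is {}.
Answer: {2,3}

Derivation:
Constraint 1 (Z != W) on D(Z)={3,4,5,8} D(W)={2,3,5,8}: no change
Constraint 2 (V + W = Z) on D(V)={2,4,5,7,8} D(W)={2,3,5,8} D(Z)={3,4,5,8}: V {2,4,5,7,8}->{2,5}; W {2,3,5,8}->{2,3}; Z {3,4,5,8}->{4,5,8}
So after constraint 2: D(W) = {2,3}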